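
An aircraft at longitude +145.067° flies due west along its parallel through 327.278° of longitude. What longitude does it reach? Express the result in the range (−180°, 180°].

+177.789°

Start at +145.067°; shift −327.278° → -182.211°.
-182.211° lies outside (−180°, 180°]; add 360° → +177.789°.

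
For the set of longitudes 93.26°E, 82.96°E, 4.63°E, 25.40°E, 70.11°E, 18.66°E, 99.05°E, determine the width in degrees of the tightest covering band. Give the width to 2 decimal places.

Sort the longitudes: +4.63°, +18.66°, +25.40°, +70.11°, +82.96°, +93.26°, +99.05°.
Eastward gaps between consecutive values (wrapping around): 14.03°, 6.74°, 44.71°, 12.85°, 10.30°, 5.79°, 265.58°.
Largest gap = 265.58° ⇒ minimal covering band is its complement: 360° − 265.58° = 94.42°.
Band runs from +4.63° eastward to +99.05°.

94.42°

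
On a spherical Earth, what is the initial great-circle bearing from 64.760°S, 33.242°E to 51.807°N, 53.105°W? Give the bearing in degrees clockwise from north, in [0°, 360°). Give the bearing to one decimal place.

Δλ = -53.105 − 33.242 = -86.347°.
θ = atan2( sin Δλ · cos φ₂ , cos φ₁ · sin φ₂ − sin φ₁ · cos φ₂ · cos Δλ )
  = atan2(-0.61706, 0.37076) = -59.000° → normalised to [0°, 360°): 301.000°.

301.0°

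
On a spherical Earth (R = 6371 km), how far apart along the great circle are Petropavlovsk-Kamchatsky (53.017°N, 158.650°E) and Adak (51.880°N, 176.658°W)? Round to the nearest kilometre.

Δλ = -176.658 − 158.650 = -335.308°; wrapped into (−180°, 180°]: 24.692°.
Δφ = 51.880 − 53.017 = -1.137°.
a = sin²(Δφ/2) + cos φ₁ · cos φ₂ · sin²(Δλ/2) = 0.017076.
c = 2·atan2(√a, √(1−a)) = 0.26210 rad → d = 6371·c ≈ 1669.83 km.

1670 km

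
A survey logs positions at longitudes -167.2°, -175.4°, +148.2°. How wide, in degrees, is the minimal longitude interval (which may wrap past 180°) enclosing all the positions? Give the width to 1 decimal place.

44.6°

Sort the longitudes: -175.4°, -167.2°, +148.2°.
Eastward gaps between consecutive values (wrapping around): 8.2°, 315.4°, 36.4°.
Largest gap = 315.4° ⇒ minimal covering band is its complement: 360° − 315.4° = 44.6°.
Band runs from +148.2° eastward to -167.2°, crossing the antimeridian.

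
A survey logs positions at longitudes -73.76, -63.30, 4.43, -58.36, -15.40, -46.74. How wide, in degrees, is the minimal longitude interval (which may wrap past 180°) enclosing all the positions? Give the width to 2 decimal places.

78.19°

Sort the longitudes: -73.76°, -63.30°, -58.36°, -46.74°, -15.40°, +4.43°.
Eastward gaps between consecutive values (wrapping around): 10.46°, 4.94°, 11.62°, 31.34°, 19.83°, 281.81°.
Largest gap = 281.81° ⇒ minimal covering band is its complement: 360° − 281.81° = 78.19°.
Band runs from -73.76° eastward to +4.43°.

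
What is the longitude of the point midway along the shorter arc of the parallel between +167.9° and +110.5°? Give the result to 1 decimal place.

Signed shortest Δλ from +167.9° to +110.5° is -57.4°.
Midpoint longitude = +167.9° + (-57.4°)/2 = +167.9° − 28.7° = +139.2°.

+139.2°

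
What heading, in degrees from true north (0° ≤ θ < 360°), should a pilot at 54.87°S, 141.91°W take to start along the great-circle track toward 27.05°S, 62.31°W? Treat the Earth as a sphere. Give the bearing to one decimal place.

Δλ = -62.31 − -141.91 = 79.60°.
θ = atan2( sin Δλ · cos φ₂ , cos φ₁ · sin φ₂ − sin φ₁ · cos φ₂ · cos Δλ )
  = atan2(0.87598, -0.13020) = 98.454° → normalised to [0°, 360°): 98.454°.

98.5°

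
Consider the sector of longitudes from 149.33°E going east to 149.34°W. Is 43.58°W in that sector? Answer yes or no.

No

Band width going east from +149.33° to -149.34°: ((-149.34 − 149.33) mod 360) = 61.33°.
Offset of -43.58° east of the west edge: ((-43.58 − 149.33) mod 360) = 167.09°.
167.09° > 61.33° ⇒ outside.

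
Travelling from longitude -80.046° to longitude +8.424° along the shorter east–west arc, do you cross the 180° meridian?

Signed shortest Δλ = ((8.424 − -80.046 + 180) mod 360) − 180 = 88.47°.
Going east by 88.47° from -80.046° reaches +8.424° without touching 180°.

No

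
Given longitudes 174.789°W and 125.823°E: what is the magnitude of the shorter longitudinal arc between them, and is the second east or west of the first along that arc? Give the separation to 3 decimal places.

59.388° west

Raw difference: 125.823 − -174.789 = 300.612°.
Normalise into (−180°, 180°]: 300.612° − 360° = -59.388°.
Negative ⇒ the second point lies to the west; separation 59.388°.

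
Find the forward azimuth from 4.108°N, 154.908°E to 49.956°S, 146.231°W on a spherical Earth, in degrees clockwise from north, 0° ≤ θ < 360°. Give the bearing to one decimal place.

145.0°

Δλ = -146.231 − 154.908 = -301.139°; wrapped into (−180°, 180°]: 58.861°.
θ = atan2( sin Δλ · cos φ₂ , cos φ₁ · sin φ₂ − sin φ₁ · cos φ₂ · cos Δλ )
  = atan2(0.55068, -0.78742) = 145.033° → normalised to [0°, 360°): 145.033°.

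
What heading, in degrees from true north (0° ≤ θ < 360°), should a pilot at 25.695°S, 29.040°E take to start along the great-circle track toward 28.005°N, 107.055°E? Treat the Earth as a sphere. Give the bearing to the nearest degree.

Δλ = 107.055 − 29.040 = 78.015°.
θ = atan2( sin Δλ · cos φ₂ , cos φ₁ · sin φ₂ − sin φ₁ · cos φ₂ · cos Δλ )
  = atan2(0.86366, 0.50261) = 59.803° → normalised to [0°, 360°): 59.803°.

60°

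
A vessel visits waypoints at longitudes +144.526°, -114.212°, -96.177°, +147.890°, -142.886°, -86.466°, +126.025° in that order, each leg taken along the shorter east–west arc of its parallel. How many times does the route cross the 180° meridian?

Leg 1: +144.526° → -114.212°, shortest Δλ = 101.262° (east) — crosses 180°.
Leg 2: -114.212° → -96.177°, shortest Δλ = 18.035° (east) — does not cross 180°.
Leg 3: -96.177° → +147.890°, shortest Δλ = -115.933° (west) — crosses 180°.
Leg 4: +147.890° → -142.886°, shortest Δλ = 69.224° (east) — crosses 180°.
Leg 5: -142.886° → -86.466°, shortest Δλ = 56.42° (east) — does not cross 180°.
Leg 6: -86.466° → +126.025°, shortest Δλ = -147.509° (west) — crosses 180°.
Total crossings: 4.

4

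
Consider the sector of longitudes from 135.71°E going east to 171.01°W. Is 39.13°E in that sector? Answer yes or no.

No

Band width going east from +135.71° to -171.01°: ((-171.01 − 135.71) mod 360) = 53.28°.
Offset of +39.13° east of the west edge: ((39.13 − 135.71) mod 360) = 263.42°.
263.42° > 53.28° ⇒ outside.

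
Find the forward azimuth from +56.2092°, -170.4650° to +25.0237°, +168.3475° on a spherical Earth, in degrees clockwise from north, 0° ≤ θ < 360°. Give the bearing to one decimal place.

Δλ = 168.3475 − -170.4650 = 338.8125°; wrapped into (−180°, 180°]: -21.1875°.
θ = atan2( sin Δλ · cos φ₂ , cos φ₁ · sin φ₂ − sin φ₁ · cos φ₂ · cos Δλ )
  = atan2(-0.32750, -0.46691) = -144.954° → normalised to [0°, 360°): 215.046°.

215.0°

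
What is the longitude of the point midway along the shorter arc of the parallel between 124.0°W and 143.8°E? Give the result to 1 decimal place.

Signed shortest Δλ from -124.0° to +143.8° is -92.2°.
Midpoint longitude = -124.0° + (-92.2°)/2 = -124.0° − 46.1° = -170.1°.
(The naïve average (-124.0 + +143.8)/2 = 9.9° is on the wrong side of the globe.)

170.1°W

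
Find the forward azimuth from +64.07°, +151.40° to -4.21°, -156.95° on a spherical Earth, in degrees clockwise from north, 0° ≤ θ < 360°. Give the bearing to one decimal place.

Δλ = -156.95 − 151.40 = -308.35°; wrapped into (−180°, 180°]: 51.65°.
θ = atan2( sin Δλ · cos φ₂ , cos φ₁ · sin φ₂ − sin φ₁ · cos φ₂ · cos Δλ )
  = atan2(0.78212, -0.58860) = 126.964° → normalised to [0°, 360°): 126.964°.

127.0°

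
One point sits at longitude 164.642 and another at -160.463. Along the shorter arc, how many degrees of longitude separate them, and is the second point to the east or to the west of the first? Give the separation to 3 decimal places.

34.895° east

Raw difference: -160.463 − 164.642 = -325.105°.
Normalise into (−180°, 180°]: -325.105° + 360° = 34.895°.
Positive ⇒ the second point lies to the east; separation 34.895°.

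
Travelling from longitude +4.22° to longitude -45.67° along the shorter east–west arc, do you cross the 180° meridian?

Signed shortest Δλ = ((-45.67 − 4.22 + 180) mod 360) − 180 = -49.89°.
Going west by 49.89° from +4.22° reaches -45.67° without touching 180°.

No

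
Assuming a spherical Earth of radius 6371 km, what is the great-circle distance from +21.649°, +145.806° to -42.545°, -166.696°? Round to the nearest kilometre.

8639 km

Δλ = -166.696 − 145.806 = -312.502°; wrapped into (−180°, 180°]: 47.498°.
Δφ = -42.545 − 21.649 = -64.194°.
a = sin²(Δφ/2) + cos φ₁ · cos φ₂ · sin²(Δλ/2) = 0.393403.
c = 2·atan2(√a, √(1−a)) = 1.35595 rad → d = 6371·c ≈ 8638.78 km.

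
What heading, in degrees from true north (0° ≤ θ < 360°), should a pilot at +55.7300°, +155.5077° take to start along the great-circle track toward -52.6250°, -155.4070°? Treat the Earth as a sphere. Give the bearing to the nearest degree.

Δλ = -155.4070 − 155.5077 = -310.9147°; wrapped into (−180°, 180°]: 49.0853°.
θ = atan2( sin Δλ · cos φ₂ , cos φ₁ · sin φ₂ − sin φ₁ · cos φ₂ · cos Δλ )
  = atan2(0.45872, -0.77602) = 149.412° → normalised to [0°, 360°): 149.412°.

149°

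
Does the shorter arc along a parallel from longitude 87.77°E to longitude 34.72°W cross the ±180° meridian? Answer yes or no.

Signed shortest Δλ = ((-34.72 − 87.77 + 180) mod 360) − 180 = -122.49°.
Going west by 122.49° from +87.77° reaches -34.72° without touching 180°.

No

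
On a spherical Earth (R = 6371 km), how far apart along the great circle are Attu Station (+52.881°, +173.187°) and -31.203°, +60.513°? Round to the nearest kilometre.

Δλ = 60.513 − 173.187 = -112.674°.
Δφ = -31.203 − 52.881 = -84.084°.
a = sin²(Δφ/2) + cos φ₁ · cos φ₂ · sin²(Δλ/2) = 0.806040.
c = 2·atan2(√a, √(1−a)) = 2.22948 rad → d = 6371·c ≈ 14204.05 km.

14204 km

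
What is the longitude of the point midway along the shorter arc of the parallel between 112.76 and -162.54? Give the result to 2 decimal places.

+155.11°

Signed shortest Δλ from +112.76° to -162.54° is +84.70°.
Midpoint longitude = +112.76° + (+84.70°)/2 = +112.76° + 42.35° = +155.11°.
(The naïve average (+112.76 + -162.54)/2 = -24.89° is on the wrong side of the globe.)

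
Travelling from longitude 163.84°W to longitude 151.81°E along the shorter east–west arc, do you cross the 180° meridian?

Naïve |151.81 − -163.84| = 315.65° > 180°, so the shorter arc goes the other way round — across 180°.
Signed shortest Δλ = ((151.81 − -163.84 + 180) mod 360) − 180 = -44.35°.
Going west by 44.35° from -163.84° passes through 180° before reaching +151.81°.

Yes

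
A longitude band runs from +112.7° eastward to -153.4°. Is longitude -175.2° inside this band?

Yes

Band width going east from +112.7° to -153.4°: ((-153.4 − 112.7) mod 360) = 93.9°.
Offset of -175.2° east of the west edge: ((-175.2 − 112.7) mod 360) = 72.1°.
72.1° ≤ 93.9° ⇒ inside.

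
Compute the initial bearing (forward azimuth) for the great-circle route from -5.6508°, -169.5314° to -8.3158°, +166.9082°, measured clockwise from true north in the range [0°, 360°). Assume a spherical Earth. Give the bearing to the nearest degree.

Δλ = 166.9082 − -169.5314 = 336.4396°; wrapped into (−180°, 180°]: -23.5604°.
θ = atan2( sin Δλ · cos φ₂ , cos φ₁ · sin φ₂ − sin φ₁ · cos φ₂ · cos Δλ )
  = atan2(-0.39551, -0.05462) = -97.862° → normalised to [0°, 360°): 262.138°.

262°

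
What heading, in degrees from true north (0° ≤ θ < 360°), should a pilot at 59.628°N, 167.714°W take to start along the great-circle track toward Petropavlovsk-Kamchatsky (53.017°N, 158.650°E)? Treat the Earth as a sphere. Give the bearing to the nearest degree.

265°

Δλ = 158.650 − -167.714 = 326.364°; wrapped into (−180°, 180°]: -33.636°.
θ = atan2( sin Δλ · cos φ₂ , cos φ₁ · sin φ₂ − sin φ₁ · cos φ₂ · cos Δλ )
  = atan2(-0.33322, -0.02823) = -94.842° → normalised to [0°, 360°): 265.158°.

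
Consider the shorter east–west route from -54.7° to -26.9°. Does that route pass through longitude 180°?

Signed shortest Δλ = ((-26.9 − -54.7 + 180) mod 360) − 180 = 27.8°.
Going east by 27.8° from -54.7° reaches -26.9° without touching 180°.

No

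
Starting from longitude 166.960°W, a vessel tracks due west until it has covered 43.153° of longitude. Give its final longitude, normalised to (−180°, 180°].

Start at -166.960°; shift −43.153° → -210.113°.
-210.113° lies outside (−180°, 180°]; add 360° → +149.887°.

149.887°E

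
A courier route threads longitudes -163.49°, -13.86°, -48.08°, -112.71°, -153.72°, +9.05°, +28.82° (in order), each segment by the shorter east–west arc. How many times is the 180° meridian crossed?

0

Leg 1: -163.49° → -13.86°, shortest Δλ = 149.63° (east) — does not cross 180°.
Leg 2: -13.86° → -48.08°, shortest Δλ = -34.22° (west) — does not cross 180°.
Leg 3: -48.08° → -112.71°, shortest Δλ = -64.63° (west) — does not cross 180°.
Leg 4: -112.71° → -153.72°, shortest Δλ = -41.01° (west) — does not cross 180°.
Leg 5: -153.72° → +9.05°, shortest Δλ = 162.77° (east) — does not cross 180°.
Leg 6: +9.05° → +28.82°, shortest Δλ = 19.77° (east) — does not cross 180°.
Total crossings: 0.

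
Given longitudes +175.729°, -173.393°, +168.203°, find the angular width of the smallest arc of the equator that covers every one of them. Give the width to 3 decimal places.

18.404°

Sort the longitudes: -173.393°, +168.203°, +175.729°.
Eastward gaps between consecutive values (wrapping around): 341.596°, 7.526°, 10.878°.
Largest gap = 341.596° ⇒ minimal covering band is its complement: 360° − 341.596° = 18.404°.
Band runs from +168.203° eastward to -173.393°, crossing the antimeridian.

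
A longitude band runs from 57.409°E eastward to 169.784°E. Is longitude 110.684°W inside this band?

No

Band width going east from +57.409° to +169.784°: ((169.784 − 57.409) mod 360) = 112.375°.
Offset of -110.684° east of the west edge: ((-110.684 − 57.409) mod 360) = 191.907°.
191.907° > 112.375° ⇒ outside.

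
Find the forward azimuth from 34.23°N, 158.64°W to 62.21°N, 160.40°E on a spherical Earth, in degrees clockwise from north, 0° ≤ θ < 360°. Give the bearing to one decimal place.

330.2°

Δλ = 160.40 − -158.64 = 319.04°; wrapped into (−180°, 180°]: -40.96°.
θ = atan2( sin Δλ · cos φ₂ , cos φ₁ · sin φ₂ − sin φ₁ · cos φ₂ · cos Δλ )
  = atan2(-0.30563, 0.53337) = -29.813° → normalised to [0°, 360°): 330.187°.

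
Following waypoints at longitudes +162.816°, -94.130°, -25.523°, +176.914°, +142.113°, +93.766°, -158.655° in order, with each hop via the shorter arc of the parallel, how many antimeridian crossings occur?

Leg 1: +162.816° → -94.130°, shortest Δλ = 103.054° (east) — crosses 180°.
Leg 2: -94.130° → -25.523°, shortest Δλ = 68.607° (east) — does not cross 180°.
Leg 3: -25.523° → +176.914°, shortest Δλ = -157.563° (west) — crosses 180°.
Leg 4: +176.914° → +142.113°, shortest Δλ = -34.801° (west) — does not cross 180°.
Leg 5: +142.113° → +93.766°, shortest Δλ = -48.347° (west) — does not cross 180°.
Leg 6: +93.766° → -158.655°, shortest Δλ = 107.579° (east) — crosses 180°.
Total crossings: 3.

3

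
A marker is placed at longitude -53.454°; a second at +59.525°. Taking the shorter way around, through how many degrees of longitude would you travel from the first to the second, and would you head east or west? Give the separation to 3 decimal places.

Raw difference: 59.525 − -53.454 = 112.979°.
Normalise into (−180°, 180°]: 112.979° stays 112.979°.
Positive ⇒ the second point lies to the east; separation 112.979°.

112.979° east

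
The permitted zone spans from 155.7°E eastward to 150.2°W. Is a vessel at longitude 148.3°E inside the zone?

Band width going east from +155.7° to -150.2°: ((-150.2 − 155.7) mod 360) = 54.1°.
Offset of +148.3° east of the west edge: ((148.3 − 155.7) mod 360) = 352.6°.
352.6° > 54.1° ⇒ outside.

No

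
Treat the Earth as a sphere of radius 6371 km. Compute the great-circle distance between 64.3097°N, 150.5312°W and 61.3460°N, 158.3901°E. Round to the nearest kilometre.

Δλ = 158.3901 − -150.5312 = 308.9213°; wrapped into (−180°, 180°]: -51.0787°.
Δφ = 61.3460 − 64.3097 = -2.9637°.
a = sin²(Δφ/2) + cos φ₁ · cos φ₂ · sin²(Δλ/2) = 0.039307.
c = 2·atan2(√a, √(1−a)) = 0.39917 rad → d = 6371·c ≈ 2543.08 km.

2543 km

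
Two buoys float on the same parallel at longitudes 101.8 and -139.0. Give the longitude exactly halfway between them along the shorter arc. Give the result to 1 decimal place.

+161.4°

Signed shortest Δλ from +101.8° to -139.0° is +119.2°.
Midpoint longitude = +101.8° + (+119.2°)/2 = +101.8° + 59.6° = +161.4°.
(The naïve average (+101.8 + -139.0)/2 = -18.6° is on the wrong side of the globe.)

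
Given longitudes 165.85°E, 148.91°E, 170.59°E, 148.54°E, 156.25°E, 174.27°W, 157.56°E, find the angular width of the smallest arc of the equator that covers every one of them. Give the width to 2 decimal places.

37.19°

Sort the longitudes: -174.27°, +148.54°, +148.91°, +156.25°, +157.56°, +165.85°, +170.59°.
Eastward gaps between consecutive values (wrapping around): 322.81°, 0.37°, 7.34°, 1.31°, 8.29°, 4.74°, 15.14°.
Largest gap = 322.81° ⇒ minimal covering band is its complement: 360° − 322.81° = 37.19°.
Band runs from +148.54° eastward to -174.27°, crossing the antimeridian.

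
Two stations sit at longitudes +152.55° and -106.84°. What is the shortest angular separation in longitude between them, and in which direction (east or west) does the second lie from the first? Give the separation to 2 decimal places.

100.61° east

Raw difference: -106.84 − 152.55 = -259.39°.
Normalise into (−180°, 180°]: -259.39° + 360° = 100.61°.
Positive ⇒ the second point lies to the east; separation 100.61°.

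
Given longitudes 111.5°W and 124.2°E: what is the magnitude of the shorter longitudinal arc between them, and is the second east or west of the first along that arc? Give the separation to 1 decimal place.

Raw difference: 124.2 − -111.5 = 235.7°.
Normalise into (−180°, 180°]: 235.7° − 360° = -124.3°.
Negative ⇒ the second point lies to the west; separation 124.3°.

124.3° west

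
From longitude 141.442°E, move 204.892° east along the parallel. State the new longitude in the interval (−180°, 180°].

Start at +141.442°; shift +204.892° → +346.334°.
+346.334° lies outside (−180°, 180°]; subtract 360° → -13.666°.

13.666°W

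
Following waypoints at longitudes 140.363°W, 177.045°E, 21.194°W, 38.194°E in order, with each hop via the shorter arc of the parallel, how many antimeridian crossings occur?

2

Leg 1: -140.363° → +177.045°, shortest Δλ = -42.592° (west) — crosses 180°.
Leg 2: +177.045° → -21.194°, shortest Δλ = 161.761° (east) — crosses 180°.
Leg 3: -21.194° → +38.194°, shortest Δλ = 59.388° (east) — does not cross 180°.
Total crossings: 2.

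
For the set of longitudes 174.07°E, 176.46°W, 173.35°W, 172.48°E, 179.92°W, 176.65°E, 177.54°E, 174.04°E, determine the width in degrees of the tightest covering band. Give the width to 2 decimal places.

Sort the longitudes: -179.92°, -176.46°, -173.35°, +172.48°, +174.04°, +174.07°, +176.65°, +177.54°.
Eastward gaps between consecutive values (wrapping around): 3.46°, 3.11°, 345.83°, 1.56°, 0.03°, 2.58°, 0.89°, 2.54°.
Largest gap = 345.83° ⇒ minimal covering band is its complement: 360° − 345.83° = 14.17°.
Band runs from +172.48° eastward to -173.35°, crossing the antimeridian.

14.17°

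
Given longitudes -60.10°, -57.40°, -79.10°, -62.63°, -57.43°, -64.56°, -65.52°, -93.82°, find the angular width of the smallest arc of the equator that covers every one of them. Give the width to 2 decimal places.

Sort the longitudes: -93.82°, -79.10°, -65.52°, -64.56°, -62.63°, -60.10°, -57.43°, -57.40°.
Eastward gaps between consecutive values (wrapping around): 14.72°, 13.58°, 0.96°, 1.93°, 2.53°, 2.67°, 0.03°, 323.58°.
Largest gap = 323.58° ⇒ minimal covering band is its complement: 360° − 323.58° = 36.42°.
Band runs from -93.82° eastward to -57.40°.

36.42°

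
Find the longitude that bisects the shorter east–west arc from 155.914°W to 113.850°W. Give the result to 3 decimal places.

Signed shortest Δλ from -155.914° to -113.850° is +42.064°.
Midpoint longitude = -155.914° + (+42.064°)/2 = -155.914° + 21.032° = -134.882°.

134.882°W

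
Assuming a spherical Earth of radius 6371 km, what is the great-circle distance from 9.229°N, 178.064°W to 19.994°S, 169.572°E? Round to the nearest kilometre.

3520 km

Δλ = 169.572 − -178.064 = 347.636°; wrapped into (−180°, 180°]: -12.364°.
Δφ = -19.994 − 9.229 = -29.223°.
a = sin²(Δφ/2) + cos φ₁ · cos φ₂ · sin²(Δλ/2) = 0.074393.
c = 2·atan2(√a, √(1−a)) = 0.55250 rad → d = 6371·c ≈ 3520.00 km.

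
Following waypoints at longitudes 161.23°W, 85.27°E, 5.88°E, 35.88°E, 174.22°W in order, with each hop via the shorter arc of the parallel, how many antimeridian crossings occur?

Leg 1: -161.23° → +85.27°, shortest Δλ = -113.5° (west) — crosses 180°.
Leg 2: +85.27° → +5.88°, shortest Δλ = -79.39° (west) — does not cross 180°.
Leg 3: +5.88° → +35.88°, shortest Δλ = 30.0° (east) — does not cross 180°.
Leg 4: +35.88° → -174.22°, shortest Δλ = 149.9° (east) — crosses 180°.
Total crossings: 2.

2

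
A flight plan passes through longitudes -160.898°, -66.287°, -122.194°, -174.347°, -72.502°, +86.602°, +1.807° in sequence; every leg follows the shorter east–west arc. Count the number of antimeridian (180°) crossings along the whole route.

0

Leg 1: -160.898° → -66.287°, shortest Δλ = 94.611° (east) — does not cross 180°.
Leg 2: -66.287° → -122.194°, shortest Δλ = -55.907° (west) — does not cross 180°.
Leg 3: -122.194° → -174.347°, shortest Δλ = -52.153° (west) — does not cross 180°.
Leg 4: -174.347° → -72.502°, shortest Δλ = 101.845° (east) — does not cross 180°.
Leg 5: -72.502° → +86.602°, shortest Δλ = 159.104° (east) — does not cross 180°.
Leg 6: +86.602° → +1.807°, shortest Δλ = -84.795° (west) — does not cross 180°.
Total crossings: 0.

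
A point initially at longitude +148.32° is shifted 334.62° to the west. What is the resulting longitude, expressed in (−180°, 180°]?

Start at +148.32°; shift −334.62° → -186.30°.
-186.30° lies outside (−180°, 180°]; add 360° → +173.70°.

+173.70°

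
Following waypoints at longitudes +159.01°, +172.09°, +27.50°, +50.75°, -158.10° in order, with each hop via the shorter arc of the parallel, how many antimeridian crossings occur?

Leg 1: +159.01° → +172.09°, shortest Δλ = 13.08° (east) — does not cross 180°.
Leg 2: +172.09° → +27.50°, shortest Δλ = -144.59° (west) — does not cross 180°.
Leg 3: +27.50° → +50.75°, shortest Δλ = 23.25° (east) — does not cross 180°.
Leg 4: +50.75° → -158.10°, shortest Δλ = 151.15° (east) — crosses 180°.
Total crossings: 1.

1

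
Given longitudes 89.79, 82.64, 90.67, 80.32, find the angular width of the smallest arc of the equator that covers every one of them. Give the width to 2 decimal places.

10.35°

Sort the longitudes: +80.32°, +82.64°, +89.79°, +90.67°.
Eastward gaps between consecutive values (wrapping around): 2.32°, 7.15°, 0.88°, 349.65°.
Largest gap = 349.65° ⇒ minimal covering band is its complement: 360° − 349.65° = 10.35°.
Band runs from +80.32° eastward to +90.67°.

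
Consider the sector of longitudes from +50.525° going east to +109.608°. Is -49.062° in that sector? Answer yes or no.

Band width going east from +50.525° to +109.608°: ((109.608 − 50.525) mod 360) = 59.083°.
Offset of -49.062° east of the west edge: ((-49.062 − 50.525) mod 360) = 260.413°.
260.413° > 59.083° ⇒ outside.

No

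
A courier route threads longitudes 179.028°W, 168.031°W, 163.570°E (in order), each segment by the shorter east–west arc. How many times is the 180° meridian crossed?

Leg 1: -179.028° → -168.031°, shortest Δλ = 10.997° (east) — does not cross 180°.
Leg 2: -168.031° → +163.570°, shortest Δλ = -28.399° (west) — crosses 180°.
Total crossings: 1.

1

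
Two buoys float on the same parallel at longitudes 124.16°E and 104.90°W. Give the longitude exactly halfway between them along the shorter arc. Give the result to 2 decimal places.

Signed shortest Δλ from +124.16° to -104.90° is +130.94°.
Midpoint longitude = +124.16° + (+130.94°)/2 = +124.16° + 65.47° = +189.63°.
Normalise into (−180°, 180°]: -170.37°.
(The naïve average (+124.16 + -104.90)/2 = 9.63° is on the wrong side of the globe.)

170.37°W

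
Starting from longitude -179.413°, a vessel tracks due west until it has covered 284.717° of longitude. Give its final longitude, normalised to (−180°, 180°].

Start at -179.413°; shift −284.717° → -464.130°.
-464.130° lies outside (−180°, 180°]; add 360° → -104.130°.

-104.130°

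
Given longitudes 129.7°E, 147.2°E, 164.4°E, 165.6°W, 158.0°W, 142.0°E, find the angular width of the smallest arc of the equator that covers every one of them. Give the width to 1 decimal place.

72.3°

Sort the longitudes: -165.6°, -158.0°, +129.7°, +142.0°, +147.2°, +164.4°.
Eastward gaps between consecutive values (wrapping around): 7.6°, 287.7°, 12.3°, 5.2°, 17.2°, 30.0°.
Largest gap = 287.7° ⇒ minimal covering band is its complement: 360° − 287.7° = 72.3°.
Band runs from +129.7° eastward to -158.0°, crossing the antimeridian.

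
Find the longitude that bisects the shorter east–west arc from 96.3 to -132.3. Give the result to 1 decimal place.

Signed shortest Δλ from +96.3° to -132.3° is +131.4°.
Midpoint longitude = +96.3° + (+131.4°)/2 = +96.3° + 65.7° = +162.0°.
(The naïve average (+96.3 + -132.3)/2 = -18.0° is on the wrong side of the globe.)

+162.0°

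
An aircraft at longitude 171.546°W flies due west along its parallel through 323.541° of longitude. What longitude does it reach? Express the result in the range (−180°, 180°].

135.087°W

Start at -171.546°; shift −323.541° → -495.087°.
-495.087° lies outside (−180°, 180°]; add 360° → -135.087°.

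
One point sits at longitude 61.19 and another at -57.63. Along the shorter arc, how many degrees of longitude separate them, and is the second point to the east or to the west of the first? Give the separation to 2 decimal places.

118.82° west

Raw difference: -57.63 − 61.19 = -118.82°.
Normalise into (−180°, 180°]: -118.82° stays -118.82°.
Negative ⇒ the second point lies to the west; separation 118.82°.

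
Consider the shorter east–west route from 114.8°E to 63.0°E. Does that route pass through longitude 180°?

Signed shortest Δλ = ((63.0 − 114.8 + 180) mod 360) − 180 = -51.8°.
Going west by 51.8° from +114.8° reaches +63.0° without touching 180°.

No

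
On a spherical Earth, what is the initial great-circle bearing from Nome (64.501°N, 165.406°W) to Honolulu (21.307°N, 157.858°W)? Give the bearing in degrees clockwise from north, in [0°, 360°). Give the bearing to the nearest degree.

Δλ = -157.858 − -165.406 = 7.548°.
θ = atan2( sin Δλ · cos φ₂ , cos φ₁ · sin φ₂ − sin φ₁ · cos φ₂ · cos Δλ )
  = atan2(0.12238, -0.67718) = 169.756° → normalised to [0°, 360°): 169.756°.

170°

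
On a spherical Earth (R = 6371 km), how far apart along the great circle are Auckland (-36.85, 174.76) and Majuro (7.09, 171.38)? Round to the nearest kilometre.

4899 km

Δλ = 171.38 − 174.76 = -3.38°.
Δφ = 7.09 − -36.85 = 43.94°.
a = sin²(Δφ/2) + cos φ₁ · cos φ₂ · sin²(Δλ/2) = 0.140657.
c = 2·atan2(√a, √(1−a)) = 0.76889 rad → d = 6371·c ≈ 4898.57 km.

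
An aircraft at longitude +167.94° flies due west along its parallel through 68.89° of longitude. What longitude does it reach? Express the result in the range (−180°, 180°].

+99.05°

Start at +167.94°; shift −68.89° → +99.05°.
+99.05° already lies in (−180°, 180°].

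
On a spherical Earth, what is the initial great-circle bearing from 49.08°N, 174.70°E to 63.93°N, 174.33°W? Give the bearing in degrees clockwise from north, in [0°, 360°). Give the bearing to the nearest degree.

Δλ = -174.33 − 174.70 = -349.03°; wrapped into (−180°, 180°]: 10.97°.
θ = atan2( sin Δλ · cos φ₂ , cos φ₁ · sin φ₂ − sin φ₁ · cos φ₂ · cos Δλ )
  = atan2(0.08363, 0.26236) = 17.680° → normalised to [0°, 360°): 17.680°.

18°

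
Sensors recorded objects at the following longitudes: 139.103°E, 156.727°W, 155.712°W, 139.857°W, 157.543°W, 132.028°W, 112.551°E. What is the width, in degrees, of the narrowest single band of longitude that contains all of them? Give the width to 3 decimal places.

115.421°

Sort the longitudes: -157.543°, -156.727°, -155.712°, -139.857°, -132.028°, +112.551°, +139.103°.
Eastward gaps between consecutive values (wrapping around): 0.816°, 1.015°, 15.855°, 7.829°, 244.579°, 26.552°, 63.354°.
Largest gap = 244.579° ⇒ minimal covering band is its complement: 360° − 244.579° = 115.421°.
Band runs from +112.551° eastward to -132.028°, crossing the antimeridian.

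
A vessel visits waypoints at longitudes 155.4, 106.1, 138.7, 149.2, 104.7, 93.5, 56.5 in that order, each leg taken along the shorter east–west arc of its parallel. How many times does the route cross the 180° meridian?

Leg 1: +155.4° → +106.1°, shortest Δλ = -49.3° (west) — does not cross 180°.
Leg 2: +106.1° → +138.7°, shortest Δλ = 32.6° (east) — does not cross 180°.
Leg 3: +138.7° → +149.2°, shortest Δλ = 10.5° (east) — does not cross 180°.
Leg 4: +149.2° → +104.7°, shortest Δλ = -44.5° (west) — does not cross 180°.
Leg 5: +104.7° → +93.5°, shortest Δλ = -11.2° (west) — does not cross 180°.
Leg 6: +93.5° → +56.5°, shortest Δλ = -37.0° (west) — does not cross 180°.
Total crossings: 0.

0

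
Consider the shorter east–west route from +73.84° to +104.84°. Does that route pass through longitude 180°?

No

Signed shortest Δλ = ((104.84 − 73.84 + 180) mod 360) − 180 = 31.0°.
Going east by 31.0° from +73.84° reaches +104.84° without touching 180°.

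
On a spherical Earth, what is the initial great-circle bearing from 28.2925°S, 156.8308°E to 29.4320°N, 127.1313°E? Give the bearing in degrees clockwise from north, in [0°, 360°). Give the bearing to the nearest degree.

331°

Δλ = 127.1313 − 156.8308 = -29.6995°.
θ = atan2( sin Δλ · cos φ₂ , cos φ₁ · sin φ₂ − sin φ₁ · cos φ₂ · cos Δλ )
  = atan2(-0.43151, 0.79126) = -28.605° → normalised to [0°, 360°): 331.395°.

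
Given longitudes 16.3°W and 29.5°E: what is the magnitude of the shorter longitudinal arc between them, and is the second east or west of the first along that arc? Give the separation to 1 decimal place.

45.8° east

Raw difference: 29.5 − -16.3 = 45.8°.
Normalise into (−180°, 180°]: 45.8° stays 45.8°.
Positive ⇒ the second point lies to the east; separation 45.8°.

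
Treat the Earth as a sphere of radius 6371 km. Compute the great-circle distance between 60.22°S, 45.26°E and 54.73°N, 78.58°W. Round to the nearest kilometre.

16709 km

Δλ = -78.58 − 45.26 = -123.84°.
Δφ = 54.73 − -60.22 = 114.95°.
a = sin²(Δφ/2) + cos φ₁ · cos φ₂ · sin²(Δλ/2) = 0.934164.
c = 2·atan2(√a, √(1−a)) = 2.62262 rad → d = 6371·c ≈ 16708.70 km.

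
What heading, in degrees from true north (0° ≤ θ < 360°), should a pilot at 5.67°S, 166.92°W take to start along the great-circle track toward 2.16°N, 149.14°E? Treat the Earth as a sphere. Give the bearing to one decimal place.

Δλ = 149.14 − -166.92 = 316.06°; wrapped into (−180°, 180°]: -43.94°.
θ = atan2( sin Δλ · cos φ₂ , cos φ₁ · sin φ₂ − sin φ₁ · cos φ₂ · cos Δλ )
  = atan2(-0.69341, 0.10860) = -81.099° → normalised to [0°, 360°): 278.901°.

278.9°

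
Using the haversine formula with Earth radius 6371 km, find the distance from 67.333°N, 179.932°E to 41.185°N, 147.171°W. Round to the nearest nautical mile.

Δλ = -147.171 − 179.932 = -327.103°; wrapped into (−180°, 180°]: 32.897°.
Δφ = 41.185 − 67.333 = -26.148°.
a = sin²(Δφ/2) + cos φ₁ · cos φ₂ · sin²(Δλ/2) = 0.074424.
c = 2·atan2(√a, √(1−a)) = 0.55262 rad → d = 6371·c ≈ 3520.74 km ≈ 1901.05 nmi.

1901 nmi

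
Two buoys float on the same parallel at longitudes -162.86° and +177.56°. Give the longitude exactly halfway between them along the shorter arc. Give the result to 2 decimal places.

-172.65°

Signed shortest Δλ from -162.86° to +177.56° is -19.58°.
Midpoint longitude = -162.86° + (-19.58°)/2 = -162.86° − 9.79° = -172.65°.
(The naïve average (-162.86 + +177.56)/2 = 7.35° is on the wrong side of the globe.)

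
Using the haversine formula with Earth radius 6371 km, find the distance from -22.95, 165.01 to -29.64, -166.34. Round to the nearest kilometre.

Δλ = -166.34 − 165.01 = -331.35°; wrapped into (−180°, 180°]: 28.65°.
Δφ = -29.64 − -22.95 = -6.69°.
a = sin²(Δφ/2) + cos φ₁ · cos φ₂ · sin²(Δλ/2) = 0.052400.
c = 2·atan2(√a, √(1−a)) = 0.46192 rad → d = 6371·c ≈ 2942.87 km.

2943 km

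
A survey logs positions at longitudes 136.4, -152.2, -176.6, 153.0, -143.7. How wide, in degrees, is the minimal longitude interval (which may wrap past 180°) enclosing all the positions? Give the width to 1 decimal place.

Sort the longitudes: -176.6°, -152.2°, -143.7°, +136.4°, +153.0°.
Eastward gaps between consecutive values (wrapping around): 24.4°, 8.5°, 280.1°, 16.6°, 30.4°.
Largest gap = 280.1° ⇒ minimal covering band is its complement: 360° − 280.1° = 79.9°.
Band runs from +136.4° eastward to -143.7°, crossing the antimeridian.

79.9°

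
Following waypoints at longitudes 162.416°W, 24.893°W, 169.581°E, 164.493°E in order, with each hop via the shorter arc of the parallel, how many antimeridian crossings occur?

Leg 1: -162.416° → -24.893°, shortest Δλ = 137.523° (east) — does not cross 180°.
Leg 2: -24.893° → +169.581°, shortest Δλ = -165.526° (west) — crosses 180°.
Leg 3: +169.581° → +164.493°, shortest Δλ = -5.088° (west) — does not cross 180°.
Total crossings: 1.

1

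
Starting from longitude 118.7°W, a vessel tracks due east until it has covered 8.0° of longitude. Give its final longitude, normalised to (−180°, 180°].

110.7°W

Start at -118.7°; shift +8.0° → -110.7°.
-110.7° already lies in (−180°, 180°].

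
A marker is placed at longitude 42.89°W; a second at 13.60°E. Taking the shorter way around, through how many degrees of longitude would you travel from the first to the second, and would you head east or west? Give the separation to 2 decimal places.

56.49° east

Raw difference: 13.60 − -42.89 = 56.49°.
Normalise into (−180°, 180°]: 56.49° stays 56.49°.
Positive ⇒ the second point lies to the east; separation 56.49°.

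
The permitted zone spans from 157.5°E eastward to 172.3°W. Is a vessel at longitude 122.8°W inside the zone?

No

Band width going east from +157.5° to -172.3°: ((-172.3 − 157.5) mod 360) = 30.2°.
Offset of -122.8° east of the west edge: ((-122.8 − 157.5) mod 360) = 79.7°.
79.7° > 30.2° ⇒ outside.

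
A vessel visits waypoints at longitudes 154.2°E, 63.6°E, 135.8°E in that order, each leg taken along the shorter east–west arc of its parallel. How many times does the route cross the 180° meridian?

Leg 1: +154.2° → +63.6°, shortest Δλ = -90.6° (west) — does not cross 180°.
Leg 2: +63.6° → +135.8°, shortest Δλ = 72.2° (east) — does not cross 180°.
Total crossings: 0.

0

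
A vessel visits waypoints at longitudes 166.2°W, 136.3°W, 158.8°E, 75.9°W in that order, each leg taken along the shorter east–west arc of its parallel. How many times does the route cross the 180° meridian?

2

Leg 1: -166.2° → -136.3°, shortest Δλ = 29.9° (east) — does not cross 180°.
Leg 2: -136.3° → +158.8°, shortest Δλ = -64.9° (west) — crosses 180°.
Leg 3: +158.8° → -75.9°, shortest Δλ = 125.3° (east) — crosses 180°.
Total crossings: 2.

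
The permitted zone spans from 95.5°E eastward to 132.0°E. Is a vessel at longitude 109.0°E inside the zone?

Band width going east from +95.5° to +132.0°: ((132.0 − 95.5) mod 360) = 36.5°.
Offset of +109.0° east of the west edge: ((109.0 − 95.5) mod 360) = 13.5°.
13.5° ≤ 36.5° ⇒ inside.

Yes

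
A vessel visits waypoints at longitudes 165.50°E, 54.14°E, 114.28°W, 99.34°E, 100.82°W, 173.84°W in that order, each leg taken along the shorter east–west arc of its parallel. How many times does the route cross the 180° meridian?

2

Leg 1: +165.50° → +54.14°, shortest Δλ = -111.36° (west) — does not cross 180°.
Leg 2: +54.14° → -114.28°, shortest Δλ = -168.42° (west) — does not cross 180°.
Leg 3: -114.28° → +99.34°, shortest Δλ = -146.38° (west) — crosses 180°.
Leg 4: +99.34° → -100.82°, shortest Δλ = 159.84° (east) — crosses 180°.
Leg 5: -100.82° → -173.84°, shortest Δλ = -73.02° (west) — does not cross 180°.
Total crossings: 2.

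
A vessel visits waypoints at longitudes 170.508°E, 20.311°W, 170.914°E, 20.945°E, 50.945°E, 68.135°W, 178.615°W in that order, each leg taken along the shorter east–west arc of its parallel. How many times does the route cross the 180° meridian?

2

Leg 1: +170.508° → -20.311°, shortest Δλ = 169.181° (east) — crosses 180°.
Leg 2: -20.311° → +170.914°, shortest Δλ = -168.775° (west) — crosses 180°.
Leg 3: +170.914° → +20.945°, shortest Δλ = -149.969° (west) — does not cross 180°.
Leg 4: +20.945° → +50.945°, shortest Δλ = 30.0° (east) — does not cross 180°.
Leg 5: +50.945° → -68.135°, shortest Δλ = -119.08° (west) — does not cross 180°.
Leg 6: -68.135° → -178.615°, shortest Δλ = -110.48° (west) — does not cross 180°.
Total crossings: 2.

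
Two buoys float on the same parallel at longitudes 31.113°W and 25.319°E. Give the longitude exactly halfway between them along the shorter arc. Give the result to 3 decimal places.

Signed shortest Δλ from -31.113° to +25.319° is +56.432°.
Midpoint longitude = -31.113° + (+56.432°)/2 = -31.113° + 28.216° = -2.897°.

2.897°W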